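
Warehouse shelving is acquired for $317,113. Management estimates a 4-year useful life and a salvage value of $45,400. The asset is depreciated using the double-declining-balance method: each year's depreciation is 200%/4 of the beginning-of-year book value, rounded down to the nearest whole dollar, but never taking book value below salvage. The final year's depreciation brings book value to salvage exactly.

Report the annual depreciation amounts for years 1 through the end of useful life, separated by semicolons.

$158,556; $79,278; $33,879; $0

Depreciable base = $317,113 − $45,400 = $271,713.
Year 1: ⌊$317,113 × 200%/4⌋ = $158,556. Book value $158,557.
Year 2: ⌊$158,557 × 200%/4⌋ = $79,278. Book value $79,279.
Year 3: ⌊$79,279 × 200%/4⌋ = $39,639, capped at $33,879. Book value $45,400.
Year 4 (final): $45,400 − $45,400 = $0. Book value $45,400.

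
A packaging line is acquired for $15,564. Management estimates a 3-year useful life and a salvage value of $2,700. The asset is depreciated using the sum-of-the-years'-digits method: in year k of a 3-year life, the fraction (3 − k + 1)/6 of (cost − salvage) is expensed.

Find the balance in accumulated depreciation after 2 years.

Depreciable base = $15,564 − $2,700 = $12,864.
Sum of the years' digits = 3+2+1 = 6.
Year 1: $12,864 × 3/6 = $6,432. Book value $9,132.
Year 2: $12,864 × 2/6 = $4,288. Book value $4,844.
Accumulated through year 2 = $15,564 − $4,844 = $10,720.

$10,720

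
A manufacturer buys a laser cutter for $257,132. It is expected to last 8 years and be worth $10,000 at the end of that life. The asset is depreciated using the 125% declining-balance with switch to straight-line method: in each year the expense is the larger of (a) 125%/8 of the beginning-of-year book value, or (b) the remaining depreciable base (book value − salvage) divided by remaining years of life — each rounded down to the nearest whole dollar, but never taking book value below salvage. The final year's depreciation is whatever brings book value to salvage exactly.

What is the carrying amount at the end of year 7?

Depreciable base = $257,132 − $10,000 = $247,132.
Year 1: DB = ⌊$257,132 × 125%/8⌋ = $40,176; SL = ⌊$247,132/8⌋ = $30,891 → take DB $40,176. Book value $216,956.
Year 2: DB = ⌊$216,956 × 125%/8⌋ = $33,899; SL = ⌊$206,956/7⌋ = $29,565 → take DB $33,899. Book value $183,057.
Year 3: DB = ⌊$183,057 × 125%/8⌋ = $28,602; SL = ⌊$173,057/6⌋ = $28,842 → take SL $28,842. Book value $154,215.
Year 4: DB = ⌊$154,215 × 125%/8⌋ = $24,096; SL = ⌊$144,215/5⌋ = $28,843 → take SL $28,843. Book value $125,372.
Year 5: DB = ⌊$125,372 × 125%/8⌋ = $19,589; SL = ⌊$115,372/4⌋ = $28,843 → take SL $28,843. Book value $96,529.
Year 6: DB = ⌊$96,529 × 125%/8⌋ = $15,082; SL = ⌊$86,529/3⌋ = $28,843 → take SL $28,843. Book value $67,686.
Year 7: DB = ⌊$67,686 × 125%/8⌋ = $10,575; SL = ⌊$57,686/2⌋ = $28,843 → take SL $28,843. Book value $38,843.

$38,843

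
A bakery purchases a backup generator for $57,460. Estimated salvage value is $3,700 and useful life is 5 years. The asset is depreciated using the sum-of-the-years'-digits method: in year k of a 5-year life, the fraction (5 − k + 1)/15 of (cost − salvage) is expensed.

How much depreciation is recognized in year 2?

$14,336

Depreciable base = $57,460 − $3,700 = $53,760.
Sum of the years' digits = 5+4+3+2+1 = 15.
Year 1: $53,760 × 5/15 = $17,920. Book value $39,540.
Year 2: $53,760 × 4/15 = $14,336. Book value $25,204.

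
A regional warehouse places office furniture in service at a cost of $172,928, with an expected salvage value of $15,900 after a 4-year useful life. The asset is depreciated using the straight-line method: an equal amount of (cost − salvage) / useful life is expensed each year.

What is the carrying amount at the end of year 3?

$55,157

Depreciable base = $172,928 − $15,900 = $157,028.
Annual expense = $157,028 / 4 = $39,257.
End of year 1: book value $133,671.
End of year 2: book value $94,414.
End of year 3: book value $55,157.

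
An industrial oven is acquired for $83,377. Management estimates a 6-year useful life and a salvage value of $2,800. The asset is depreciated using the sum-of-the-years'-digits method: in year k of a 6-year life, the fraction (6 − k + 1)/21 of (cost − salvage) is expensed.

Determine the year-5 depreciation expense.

$7,674

Depreciable base = $83,377 − $2,800 = $80,577.
Sum of the years' digits = 6+5+4+3+2+1 = 21.
Year 1: $80,577 × 6/21 = $23,022. Book value $60,355.
Year 2: $80,577 × 5/21 = $19,185. Book value $41,170.
Year 3: $80,577 × 4/21 = $15,348. Book value $25,822.
Year 4: $80,577 × 3/21 = $11,511. Book value $14,311.
Year 5: $80,577 × 2/21 = $7,674. Book value $6,637.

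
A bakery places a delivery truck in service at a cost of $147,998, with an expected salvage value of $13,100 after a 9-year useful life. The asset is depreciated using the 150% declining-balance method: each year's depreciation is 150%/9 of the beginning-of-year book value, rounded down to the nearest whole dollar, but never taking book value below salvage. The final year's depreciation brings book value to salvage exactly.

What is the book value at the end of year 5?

Depreciable base = $147,998 − $13,100 = $134,898.
Year 1: ⌊$147,998 × 150%/9⌋ = $24,666. Book value $123,332.
Year 2: ⌊$123,332 × 150%/9⌋ = $20,555. Book value $102,777.
Year 3: ⌊$102,777 × 150%/9⌋ = $17,129. Book value $85,648.
Year 4: ⌊$85,648 × 150%/9⌋ = $14,274. Book value $71,374.
Year 5: ⌊$71,374 × 150%/9⌋ = $11,895. Book value $59,479.

$59,479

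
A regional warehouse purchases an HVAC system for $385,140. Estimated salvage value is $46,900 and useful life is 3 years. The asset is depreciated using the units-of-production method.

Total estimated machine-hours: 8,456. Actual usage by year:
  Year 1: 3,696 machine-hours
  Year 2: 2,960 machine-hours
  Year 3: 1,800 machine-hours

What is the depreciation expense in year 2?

Depreciable base = $385,140 − $46,900 = $338,240.
Rate = $338,240 / 8,456 machine-hours = $40 per machine-hour.
Year 1: 3,696 × $40 = $147,840. Book value $237,300.
Year 2: 2,960 × $40 = $118,400. Book value $118,900.

$118,400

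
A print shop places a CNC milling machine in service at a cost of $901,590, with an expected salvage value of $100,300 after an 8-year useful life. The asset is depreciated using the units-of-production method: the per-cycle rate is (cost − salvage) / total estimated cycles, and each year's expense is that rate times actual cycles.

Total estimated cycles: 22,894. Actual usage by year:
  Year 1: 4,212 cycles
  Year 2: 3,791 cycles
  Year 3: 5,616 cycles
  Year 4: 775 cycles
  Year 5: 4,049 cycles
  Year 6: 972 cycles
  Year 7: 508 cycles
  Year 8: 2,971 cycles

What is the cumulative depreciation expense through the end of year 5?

$645,505

Depreciable base = $901,590 − $100,300 = $801,290.
Rate = $801,290 / 22,894 cycles = $35 per cycle.
Year 1: 4,212 × $35 = $147,420. Book value $754,170.
Year 2: 3,791 × $35 = $132,685. Book value $621,485.
Year 3: 5,616 × $35 = $196,560. Book value $424,925.
Year 4: 775 × $35 = $27,125. Book value $397,800.
Year 5: 4,049 × $35 = $141,715. Book value $256,085.
Accumulated through year 5 = $901,590 − $256,085 = $645,505.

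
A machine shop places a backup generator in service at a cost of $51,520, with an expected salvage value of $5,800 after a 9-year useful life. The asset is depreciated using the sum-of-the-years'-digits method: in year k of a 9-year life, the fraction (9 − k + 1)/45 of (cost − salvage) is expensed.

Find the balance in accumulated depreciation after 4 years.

Depreciable base = $51,520 − $5,800 = $45,720.
Sum of the years' digits = 9+8+7+6+5+4+3+2+1 = 45.
Year 1: $45,720 × 9/45 = $9,144. Book value $42,376.
Year 2: $45,720 × 8/45 = $8,128. Book value $34,248.
Year 3: $45,720 × 7/45 = $7,112. Book value $27,136.
Year 4: $45,720 × 6/45 = $6,096. Book value $21,040.
Accumulated through year 4 = $51,520 − $21,040 = $30,480.

$30,480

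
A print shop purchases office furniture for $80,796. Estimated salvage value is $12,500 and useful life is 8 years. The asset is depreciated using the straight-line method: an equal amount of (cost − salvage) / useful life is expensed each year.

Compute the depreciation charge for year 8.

Depreciable base = $80,796 − $12,500 = $68,296.
Annual expense = $68,296 / 8 = $8,537.

$8,537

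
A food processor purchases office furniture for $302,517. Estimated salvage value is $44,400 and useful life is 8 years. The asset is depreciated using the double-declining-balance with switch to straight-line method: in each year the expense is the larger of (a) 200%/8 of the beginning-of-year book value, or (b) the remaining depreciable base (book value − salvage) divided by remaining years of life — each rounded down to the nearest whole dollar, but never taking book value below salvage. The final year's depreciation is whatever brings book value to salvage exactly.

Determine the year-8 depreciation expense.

Depreciable base = $302,517 − $44,400 = $258,117.
Year 1: DB = ⌊$302,517 × 200%/8⌋ = $75,629; SL = ⌊$258,117/8⌋ = $32,264 → take DB $75,629. Book value $226,888.
Year 2: DB = ⌊$226,888 × 200%/8⌋ = $56,722; SL = ⌊$182,488/7⌋ = $26,069 → take DB $56,722. Book value $170,166.
Year 3: DB = ⌊$170,166 × 200%/8⌋ = $42,541; SL = ⌊$125,766/6⌋ = $20,961 → take DB $42,541. Book value $127,625.
Year 4: DB = ⌊$127,625 × 200%/8⌋ = $31,906; SL = ⌊$83,225/5⌋ = $16,645 → take DB $31,906. Book value $95,719.
Year 5: DB = ⌊$95,719 × 200%/8⌋ = $23,929; SL = ⌊$51,319/4⌋ = $12,829 → take DB $23,929. Book value $71,790.
Year 6: DB = ⌊$71,790 × 200%/8⌋ = $17,947; SL = ⌊$27,390/3⌋ = $9,130 → take DB $17,947. Book value $53,843.
Year 7: DB = ⌊$53,843 × 200%/8⌋ = $13,460; SL = ⌊$9,443/2⌋ = $4,721 → take DB $13,460, capped at $9,443. Book value $44,400.
Year 8 (final): $44,400 − $44,400 = $0. Book value $44,400.

$0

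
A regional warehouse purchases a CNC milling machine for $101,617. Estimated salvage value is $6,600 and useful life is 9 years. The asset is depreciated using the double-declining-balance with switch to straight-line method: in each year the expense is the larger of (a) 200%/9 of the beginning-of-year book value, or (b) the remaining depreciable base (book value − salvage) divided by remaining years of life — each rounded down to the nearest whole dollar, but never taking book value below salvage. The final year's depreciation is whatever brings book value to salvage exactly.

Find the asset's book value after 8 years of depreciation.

$11,899

Depreciable base = $101,617 − $6,600 = $95,017.
Year 1: DB = ⌊$101,617 × 200%/9⌋ = $22,581; SL = ⌊$95,017/9⌋ = $10,557 → take DB $22,581. Book value $79,036.
Year 2: DB = ⌊$79,036 × 200%/9⌋ = $17,563; SL = ⌊$72,436/8⌋ = $9,054 → take DB $17,563. Book value $61,473.
Year 3: DB = ⌊$61,473 × 200%/9⌋ = $13,660; SL = ⌊$54,873/7⌋ = $7,839 → take DB $13,660. Book value $47,813.
Year 4: DB = ⌊$47,813 × 200%/9⌋ = $10,625; SL = ⌊$41,213/6⌋ = $6,868 → take DB $10,625. Book value $37,188.
Year 5: DB = ⌊$37,188 × 200%/9⌋ = $8,264; SL = ⌊$30,588/5⌋ = $6,117 → take DB $8,264. Book value $28,924.
Year 6: DB = ⌊$28,924 × 200%/9⌋ = $6,427; SL = ⌊$22,324/4⌋ = $5,581 → take DB $6,427. Book value $22,497.
Year 7: DB = ⌊$22,497 × 200%/9⌋ = $4,999; SL = ⌊$15,897/3⌋ = $5,299 → take SL $5,299. Book value $17,198.
Year 8: DB = ⌊$17,198 × 200%/9⌋ = $3,821; SL = ⌊$10,598/2⌋ = $5,299 → take SL $5,299. Book value $11,899.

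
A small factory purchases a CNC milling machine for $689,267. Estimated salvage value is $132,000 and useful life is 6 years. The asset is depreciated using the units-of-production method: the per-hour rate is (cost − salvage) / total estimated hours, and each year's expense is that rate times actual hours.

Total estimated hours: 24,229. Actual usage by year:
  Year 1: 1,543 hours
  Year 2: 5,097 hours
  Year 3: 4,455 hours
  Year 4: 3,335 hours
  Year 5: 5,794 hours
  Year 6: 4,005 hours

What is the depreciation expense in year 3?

$102,465

Depreciable base = $689,267 − $132,000 = $557,267.
Rate = $557,267 / 24,229 hours = $23 per hour.
Year 1: 1,543 × $23 = $35,489. Book value $653,778.
Year 2: 5,097 × $23 = $117,231. Book value $536,547.
Year 3: 4,455 × $23 = $102,465. Book value $434,082.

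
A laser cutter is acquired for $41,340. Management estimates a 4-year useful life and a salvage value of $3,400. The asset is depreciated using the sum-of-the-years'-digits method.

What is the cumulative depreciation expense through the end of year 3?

$34,146

Depreciable base = $41,340 − $3,400 = $37,940.
Sum of the years' digits = 4+3+2+1 = 10.
Year 1: $37,940 × 4/10 = $15,176. Book value $26,164.
Year 2: $37,940 × 3/10 = $11,382. Book value $14,782.
Year 3: $37,940 × 2/10 = $7,588. Book value $7,194.
Accumulated through year 3 = $41,340 − $7,194 = $34,146.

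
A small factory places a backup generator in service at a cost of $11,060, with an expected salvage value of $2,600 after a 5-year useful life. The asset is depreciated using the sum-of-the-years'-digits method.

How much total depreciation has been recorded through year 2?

Depreciable base = $11,060 − $2,600 = $8,460.
Sum of the years' digits = 5+4+3+2+1 = 15.
Year 1: $8,460 × 5/15 = $2,820. Book value $8,240.
Year 2: $8,460 × 4/15 = $2,256. Book value $5,984.
Accumulated through year 2 = $11,060 − $5,984 = $5,076.

$5,076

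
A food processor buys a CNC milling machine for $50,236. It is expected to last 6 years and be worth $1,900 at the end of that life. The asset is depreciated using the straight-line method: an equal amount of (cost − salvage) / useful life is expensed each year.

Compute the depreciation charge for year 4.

Depreciable base = $50,236 − $1,900 = $48,336.
Annual expense = $48,336 / 6 = $8,056.

$8,056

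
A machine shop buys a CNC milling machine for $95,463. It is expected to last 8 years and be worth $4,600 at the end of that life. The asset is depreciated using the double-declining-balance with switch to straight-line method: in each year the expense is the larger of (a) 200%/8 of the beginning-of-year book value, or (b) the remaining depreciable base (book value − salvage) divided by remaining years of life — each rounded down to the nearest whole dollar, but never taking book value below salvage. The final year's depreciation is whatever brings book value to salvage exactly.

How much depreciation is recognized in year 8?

Depreciable base = $95,463 − $4,600 = $90,863.
Year 1: DB = ⌊$95,463 × 200%/8⌋ = $23,865; SL = ⌊$90,863/8⌋ = $11,357 → take DB $23,865. Book value $71,598.
Year 2: DB = ⌊$71,598 × 200%/8⌋ = $17,899; SL = ⌊$66,998/7⌋ = $9,571 → take DB $17,899. Book value $53,699.
Year 3: DB = ⌊$53,699 × 200%/8⌋ = $13,424; SL = ⌊$49,099/6⌋ = $8,183 → take DB $13,424. Book value $40,275.
Year 4: DB = ⌊$40,275 × 200%/8⌋ = $10,068; SL = ⌊$35,675/5⌋ = $7,135 → take DB $10,068. Book value $30,207.
Year 5: DB = ⌊$30,207 × 200%/8⌋ = $7,551; SL = ⌊$25,607/4⌋ = $6,401 → take DB $7,551. Book value $22,656.
Year 6: DB = ⌊$22,656 × 200%/8⌋ = $5,664; SL = ⌊$18,056/3⌋ = $6,018 → take SL $6,018. Book value $16,638.
Year 7: DB = ⌊$16,638 × 200%/8⌋ = $4,159; SL = ⌊$12,038/2⌋ = $6,019 → take SL $6,019. Book value $10,619.
Year 8 (final): $10,619 − $4,600 = $6,019. Book value $4,600.

$6,019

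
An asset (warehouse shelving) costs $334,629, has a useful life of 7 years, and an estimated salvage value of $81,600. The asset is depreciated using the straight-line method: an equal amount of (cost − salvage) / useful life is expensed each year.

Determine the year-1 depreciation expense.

Depreciable base = $334,629 − $81,600 = $253,029.
Annual expense = $253,029 / 7 = $36,147.

$36,147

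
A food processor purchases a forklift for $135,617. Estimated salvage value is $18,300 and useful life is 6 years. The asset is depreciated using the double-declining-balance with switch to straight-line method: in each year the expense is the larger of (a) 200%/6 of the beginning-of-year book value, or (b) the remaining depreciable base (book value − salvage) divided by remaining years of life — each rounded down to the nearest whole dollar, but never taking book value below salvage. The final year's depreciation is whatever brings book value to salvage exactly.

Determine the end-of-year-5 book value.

Depreciable base = $135,617 − $18,300 = $117,317.
Year 1: DB = ⌊$135,617 × 200%/6⌋ = $45,205; SL = ⌊$117,317/6⌋ = $19,552 → take DB $45,205. Book value $90,412.
Year 2: DB = ⌊$90,412 × 200%/6⌋ = $30,137; SL = ⌊$72,112/5⌋ = $14,422 → take DB $30,137. Book value $60,275.
Year 3: DB = ⌊$60,275 × 200%/6⌋ = $20,091; SL = ⌊$41,975/4⌋ = $10,493 → take DB $20,091. Book value $40,184.
Year 4: DB = ⌊$40,184 × 200%/6⌋ = $13,394; SL = ⌊$21,884/3⌋ = $7,294 → take DB $13,394. Book value $26,790.
Year 5: DB = ⌊$26,790 × 200%/6⌋ = $8,930; SL = ⌊$8,490/2⌋ = $4,245 → take DB $8,930, capped at $8,490. Book value $18,300.

$18,300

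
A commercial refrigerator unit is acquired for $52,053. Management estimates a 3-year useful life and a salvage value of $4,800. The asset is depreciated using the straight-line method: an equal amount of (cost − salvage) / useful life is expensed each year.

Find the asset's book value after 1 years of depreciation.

$36,302

Depreciable base = $52,053 − $4,800 = $47,253.
Annual expense = $47,253 / 3 = $15,751.
End of year 1: book value $36,302.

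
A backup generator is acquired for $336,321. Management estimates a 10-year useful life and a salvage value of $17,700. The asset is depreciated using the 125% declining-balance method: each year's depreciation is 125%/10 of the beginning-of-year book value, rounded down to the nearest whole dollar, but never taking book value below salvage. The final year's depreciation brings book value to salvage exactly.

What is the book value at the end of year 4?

Depreciable base = $336,321 − $17,700 = $318,621.
Year 1: ⌊$336,321 × 125%/10⌋ = $42,040. Book value $294,281.
Year 2: ⌊$294,281 × 125%/10⌋ = $36,785. Book value $257,496.
Year 3: ⌊$257,496 × 125%/10⌋ = $32,187. Book value $225,309.
Year 4: ⌊$225,309 × 125%/10⌋ = $28,163. Book value $197,146.

$197,146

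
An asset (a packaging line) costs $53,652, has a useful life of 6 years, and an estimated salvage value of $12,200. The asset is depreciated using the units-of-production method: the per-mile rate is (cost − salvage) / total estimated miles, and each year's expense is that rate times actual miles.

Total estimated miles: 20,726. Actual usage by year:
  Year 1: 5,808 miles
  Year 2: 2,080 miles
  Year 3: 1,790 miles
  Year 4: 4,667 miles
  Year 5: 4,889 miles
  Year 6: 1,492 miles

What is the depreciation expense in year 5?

Depreciable base = $53,652 − $12,200 = $41,452.
Rate = $41,452 / 20,726 miles = $2 per mile.
Year 1: 5,808 × $2 = $11,616. Book value $42,036.
Year 2: 2,080 × $2 = $4,160. Book value $37,876.
Year 3: 1,790 × $2 = $3,580. Book value $34,296.
Year 4: 4,667 × $2 = $9,334. Book value $24,962.
Year 5: 4,889 × $2 = $9,778. Book value $15,184.

$9,778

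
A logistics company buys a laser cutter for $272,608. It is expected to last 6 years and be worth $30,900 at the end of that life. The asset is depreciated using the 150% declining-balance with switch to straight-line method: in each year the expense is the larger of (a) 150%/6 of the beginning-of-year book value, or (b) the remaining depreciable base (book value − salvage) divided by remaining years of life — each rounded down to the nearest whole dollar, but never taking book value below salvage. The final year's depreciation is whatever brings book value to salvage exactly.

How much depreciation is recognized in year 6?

Depreciable base = $272,608 − $30,900 = $241,708.
Year 1: DB = ⌊$272,608 × 150%/6⌋ = $68,152; SL = ⌊$241,708/6⌋ = $40,284 → take DB $68,152. Book value $204,456.
Year 2: DB = ⌊$204,456 × 150%/6⌋ = $51,114; SL = ⌊$173,556/5⌋ = $34,711 → take DB $51,114. Book value $153,342.
Year 3: DB = ⌊$153,342 × 150%/6⌋ = $38,335; SL = ⌊$122,442/4⌋ = $30,610 → take DB $38,335. Book value $115,007.
Year 4: DB = ⌊$115,007 × 150%/6⌋ = $28,751; SL = ⌊$84,107/3⌋ = $28,035 → take DB $28,751. Book value $86,256.
Year 5: DB = ⌊$86,256 × 150%/6⌋ = $21,564; SL = ⌊$55,356/2⌋ = $27,678 → take SL $27,678. Book value $58,578.
Year 6 (final): $58,578 − $30,900 = $27,678. Book value $30,900.

$27,678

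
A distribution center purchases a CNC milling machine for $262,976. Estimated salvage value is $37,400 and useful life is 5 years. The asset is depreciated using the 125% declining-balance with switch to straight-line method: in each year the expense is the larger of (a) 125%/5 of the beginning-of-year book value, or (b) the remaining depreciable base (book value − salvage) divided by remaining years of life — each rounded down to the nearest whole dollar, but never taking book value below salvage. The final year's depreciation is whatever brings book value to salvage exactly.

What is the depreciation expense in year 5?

$36,772

Depreciable base = $262,976 − $37,400 = $225,576.
Year 1: DB = ⌊$262,976 × 125%/5⌋ = $65,744; SL = ⌊$225,576/5⌋ = $45,115 → take DB $65,744. Book value $197,232.
Year 2: DB = ⌊$197,232 × 125%/5⌋ = $49,308; SL = ⌊$159,832/4⌋ = $39,958 → take DB $49,308. Book value $147,924.
Year 3: DB = ⌊$147,924 × 125%/5⌋ = $36,981; SL = ⌊$110,524/3⌋ = $36,841 → take DB $36,981. Book value $110,943.
Year 4: DB = ⌊$110,943 × 125%/5⌋ = $27,735; SL = ⌊$73,543/2⌋ = $36,771 → take SL $36,771. Book value $74,172.
Year 5 (final): $74,172 − $37,400 = $36,772. Book value $37,400.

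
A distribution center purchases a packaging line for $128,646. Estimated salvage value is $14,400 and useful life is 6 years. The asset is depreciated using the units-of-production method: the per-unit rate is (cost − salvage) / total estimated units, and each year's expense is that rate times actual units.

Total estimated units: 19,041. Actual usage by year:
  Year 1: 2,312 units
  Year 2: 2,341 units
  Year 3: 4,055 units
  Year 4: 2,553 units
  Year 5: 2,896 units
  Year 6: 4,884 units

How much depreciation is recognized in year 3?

$24,330

Depreciable base = $128,646 − $14,400 = $114,246.
Rate = $114,246 / 19,041 units = $6 per unit.
Year 1: 2,312 × $6 = $13,872. Book value $114,774.
Year 2: 2,341 × $6 = $14,046. Book value $100,728.
Year 3: 4,055 × $6 = $24,330. Book value $76,398.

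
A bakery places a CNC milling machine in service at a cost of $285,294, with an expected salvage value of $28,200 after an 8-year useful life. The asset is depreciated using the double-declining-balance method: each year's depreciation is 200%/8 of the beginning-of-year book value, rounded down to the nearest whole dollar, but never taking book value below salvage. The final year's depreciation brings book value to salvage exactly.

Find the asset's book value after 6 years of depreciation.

Depreciable base = $285,294 − $28,200 = $257,094.
Year 1: ⌊$285,294 × 200%/8⌋ = $71,323. Book value $213,971.
Year 2: ⌊$213,971 × 200%/8⌋ = $53,492. Book value $160,479.
Year 3: ⌊$160,479 × 200%/8⌋ = $40,119. Book value $120,360.
Year 4: ⌊$120,360 × 200%/8⌋ = $30,090. Book value $90,270.
Year 5: ⌊$90,270 × 200%/8⌋ = $22,567. Book value $67,703.
Year 6: ⌊$67,703 × 200%/8⌋ = $16,925. Book value $50,778.

$50,778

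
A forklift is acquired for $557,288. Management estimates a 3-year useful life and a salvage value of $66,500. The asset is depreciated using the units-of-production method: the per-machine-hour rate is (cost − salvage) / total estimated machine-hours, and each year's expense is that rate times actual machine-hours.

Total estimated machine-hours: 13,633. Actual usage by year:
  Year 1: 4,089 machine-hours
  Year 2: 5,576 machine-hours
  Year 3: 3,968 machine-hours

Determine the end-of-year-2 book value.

$209,348

Depreciable base = $557,288 − $66,500 = $490,788.
Rate = $490,788 / 13,633 machine-hours = $36 per machine-hour.
Year 1: 4,089 × $36 = $147,204. Book value $410,084.
Year 2: 5,576 × $36 = $200,736. Book value $209,348.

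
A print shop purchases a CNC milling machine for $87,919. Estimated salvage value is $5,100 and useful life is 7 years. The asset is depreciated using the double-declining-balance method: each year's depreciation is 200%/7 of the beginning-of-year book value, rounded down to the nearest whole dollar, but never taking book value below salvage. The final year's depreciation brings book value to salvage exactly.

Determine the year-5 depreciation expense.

Depreciable base = $87,919 − $5,100 = $82,819.
Year 1: ⌊$87,919 × 200%/7⌋ = $25,119. Book value $62,800.
Year 2: ⌊$62,800 × 200%/7⌋ = $17,942. Book value $44,858.
Year 3: ⌊$44,858 × 200%/7⌋ = $12,816. Book value $32,042.
Year 4: ⌊$32,042 × 200%/7⌋ = $9,154. Book value $22,888.
Year 5: ⌊$22,888 × 200%/7⌋ = $6,539. Book value $16,349.

$6,539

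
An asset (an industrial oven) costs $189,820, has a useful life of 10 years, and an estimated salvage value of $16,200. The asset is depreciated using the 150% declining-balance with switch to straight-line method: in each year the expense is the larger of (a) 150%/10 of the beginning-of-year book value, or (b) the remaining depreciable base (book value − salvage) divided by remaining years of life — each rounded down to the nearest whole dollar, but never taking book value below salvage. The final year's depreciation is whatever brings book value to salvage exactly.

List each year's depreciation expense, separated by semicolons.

Depreciable base = $189,820 − $16,200 = $173,620.
Year 1: DB = ⌊$189,820 × 150%/10⌋ = $28,473; SL = ⌊$173,620/10⌋ = $17,362 → take DB $28,473. Book value $161,347.
Year 2: DB = ⌊$161,347 × 150%/10⌋ = $24,202; SL = ⌊$145,147/9⌋ = $16,127 → take DB $24,202. Book value $137,145.
Year 3: DB = ⌊$137,145 × 150%/10⌋ = $20,571; SL = ⌊$120,945/8⌋ = $15,118 → take DB $20,571. Book value $116,574.
Year 4: DB = ⌊$116,574 × 150%/10⌋ = $17,486; SL = ⌊$100,374/7⌋ = $14,339 → take DB $17,486. Book value $99,088.
Year 5: DB = ⌊$99,088 × 150%/10⌋ = $14,863; SL = ⌊$82,888/6⌋ = $13,814 → take DB $14,863. Book value $84,225.
Year 6: DB = ⌊$84,225 × 150%/10⌋ = $12,633; SL = ⌊$68,025/5⌋ = $13,605 → take SL $13,605. Book value $70,620.
Year 7: DB = ⌊$70,620 × 150%/10⌋ = $10,593; SL = ⌊$54,420/4⌋ = $13,605 → take SL $13,605. Book value $57,015.
Year 8: DB = ⌊$57,015 × 150%/10⌋ = $8,552; SL = ⌊$40,815/3⌋ = $13,605 → take SL $13,605. Book value $43,410.
Year 9: DB = ⌊$43,410 × 150%/10⌋ = $6,511; SL = ⌊$27,210/2⌋ = $13,605 → take SL $13,605. Book value $29,805.
Year 10 (final): $29,805 − $16,200 = $13,605. Book value $16,200.

$28,473; $24,202; $20,571; $17,486; $14,863; $13,605; $13,605; $13,605; $13,605; $13,605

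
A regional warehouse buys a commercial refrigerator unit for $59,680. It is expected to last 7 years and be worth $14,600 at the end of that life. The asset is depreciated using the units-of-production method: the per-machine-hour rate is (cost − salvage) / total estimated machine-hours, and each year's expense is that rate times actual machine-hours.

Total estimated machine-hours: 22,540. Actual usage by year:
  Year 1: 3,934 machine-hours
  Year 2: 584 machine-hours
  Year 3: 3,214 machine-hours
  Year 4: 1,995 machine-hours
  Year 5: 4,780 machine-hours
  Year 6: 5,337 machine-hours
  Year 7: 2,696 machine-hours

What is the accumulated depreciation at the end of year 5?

Depreciable base = $59,680 − $14,600 = $45,080.
Rate = $45,080 / 22,540 machine-hours = $2 per machine-hour.
Year 1: 3,934 × $2 = $7,868. Book value $51,812.
Year 2: 584 × $2 = $1,168. Book value $50,644.
Year 3: 3,214 × $2 = $6,428. Book value $44,216.
Year 4: 1,995 × $2 = $3,990. Book value $40,226.
Year 5: 4,780 × $2 = $9,560. Book value $30,666.
Accumulated through year 5 = $59,680 − $30,666 = $29,014.

$29,014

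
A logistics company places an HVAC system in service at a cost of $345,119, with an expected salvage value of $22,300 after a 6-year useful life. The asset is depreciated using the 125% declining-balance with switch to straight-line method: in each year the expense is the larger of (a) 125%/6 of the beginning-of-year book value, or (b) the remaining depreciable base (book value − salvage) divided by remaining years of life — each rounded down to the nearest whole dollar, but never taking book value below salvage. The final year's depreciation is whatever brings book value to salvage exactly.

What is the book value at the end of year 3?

Depreciable base = $345,119 − $22,300 = $322,819.
Year 1: DB = ⌊$345,119 × 125%/6⌋ = $71,899; SL = ⌊$322,819/6⌋ = $53,803 → take DB $71,899. Book value $273,220.
Year 2: DB = ⌊$273,220 × 125%/6⌋ = $56,920; SL = ⌊$250,920/5⌋ = $50,184 → take DB $56,920. Book value $216,300.
Year 3: DB = ⌊$216,300 × 125%/6⌋ = $45,062; SL = ⌊$194,000/4⌋ = $48,500 → take SL $48,500. Book value $167,800.

$167,800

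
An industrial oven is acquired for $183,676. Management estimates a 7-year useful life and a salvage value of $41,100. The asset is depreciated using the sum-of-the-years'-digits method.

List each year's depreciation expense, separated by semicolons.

Depreciable base = $183,676 − $41,100 = $142,576.
Sum of the years' digits = 7+6+5+4+3+2+1 = 28.
Year 1: $142,576 × 7/28 = $35,644. Book value $148,032.
Year 2: $142,576 × 6/28 = $30,552. Book value $117,480.
Year 3: $142,576 × 5/28 = $25,460. Book value $92,020.
Year 4: $142,576 × 4/28 = $20,368. Book value $71,652.
Year 5: $142,576 × 3/28 = $15,276. Book value $56,376.
Year 6: $142,576 × 2/28 = $10,184. Book value $46,192.
Year 7: $142,576 × 1/28 = $5,092. Book value $41,100.

$35,644; $30,552; $25,460; $20,368; $15,276; $10,184; $5,092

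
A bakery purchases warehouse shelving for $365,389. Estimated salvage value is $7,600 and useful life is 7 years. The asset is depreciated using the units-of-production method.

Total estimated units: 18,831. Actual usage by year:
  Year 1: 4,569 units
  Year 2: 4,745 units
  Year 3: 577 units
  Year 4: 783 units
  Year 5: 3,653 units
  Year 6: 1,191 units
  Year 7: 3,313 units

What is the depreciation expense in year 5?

$69,407

Depreciable base = $365,389 − $7,600 = $357,789.
Rate = $357,789 / 18,831 units = $19 per unit.
Year 1: 4,569 × $19 = $86,811. Book value $278,578.
Year 2: 4,745 × $19 = $90,155. Book value $188,423.
Year 3: 577 × $19 = $10,963. Book value $177,460.
Year 4: 783 × $19 = $14,877. Book value $162,583.
Year 5: 3,653 × $19 = $69,407. Book value $93,176.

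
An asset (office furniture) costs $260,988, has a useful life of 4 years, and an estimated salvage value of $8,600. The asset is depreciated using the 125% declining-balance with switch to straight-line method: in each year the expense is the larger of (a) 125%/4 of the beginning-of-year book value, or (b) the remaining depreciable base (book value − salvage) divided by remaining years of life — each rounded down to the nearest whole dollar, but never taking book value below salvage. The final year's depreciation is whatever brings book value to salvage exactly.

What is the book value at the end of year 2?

$122,487

Depreciable base = $260,988 − $8,600 = $252,388.
Year 1: DB = ⌊$260,988 × 125%/4⌋ = $81,558; SL = ⌊$252,388/4⌋ = $63,097 → take DB $81,558. Book value $179,430.
Year 2: DB = ⌊$179,430 × 125%/4⌋ = $56,071; SL = ⌊$170,830/3⌋ = $56,943 → take SL $56,943. Book value $122,487.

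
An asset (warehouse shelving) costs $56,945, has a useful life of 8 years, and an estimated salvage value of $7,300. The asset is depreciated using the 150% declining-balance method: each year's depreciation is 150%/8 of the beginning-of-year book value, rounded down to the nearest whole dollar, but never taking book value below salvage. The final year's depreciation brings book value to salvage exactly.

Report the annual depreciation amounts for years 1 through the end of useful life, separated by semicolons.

$10,677; $8,675; $7,048; $5,727; $4,653; $3,780; $3,072; $6,013

Depreciable base = $56,945 − $7,300 = $49,645.
Year 1: ⌊$56,945 × 150%/8⌋ = $10,677. Book value $46,268.
Year 2: ⌊$46,268 × 150%/8⌋ = $8,675. Book value $37,593.
Year 3: ⌊$37,593 × 150%/8⌋ = $7,048. Book value $30,545.
Year 4: ⌊$30,545 × 150%/8⌋ = $5,727. Book value $24,818.
Year 5: ⌊$24,818 × 150%/8⌋ = $4,653. Book value $20,165.
Year 6: ⌊$20,165 × 150%/8⌋ = $3,780. Book value $16,385.
Year 7: ⌊$16,385 × 150%/8⌋ = $3,072. Book value $13,313.
Year 8 (final): $13,313 − $7,300 = $6,013. Book value $7,300.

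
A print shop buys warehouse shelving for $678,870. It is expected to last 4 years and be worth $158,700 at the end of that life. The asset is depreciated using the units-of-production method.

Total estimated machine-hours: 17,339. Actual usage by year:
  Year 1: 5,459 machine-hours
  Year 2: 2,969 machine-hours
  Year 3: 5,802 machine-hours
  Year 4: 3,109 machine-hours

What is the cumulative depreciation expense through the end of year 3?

$426,900

Depreciable base = $678,870 − $158,700 = $520,170.
Rate = $520,170 / 17,339 machine-hours = $30 per machine-hour.
Year 1: 5,459 × $30 = $163,770. Book value $515,100.
Year 2: 2,969 × $30 = $89,070. Book value $426,030.
Year 3: 5,802 × $30 = $174,060. Book value $251,970.
Accumulated through year 3 = $678,870 − $251,970 = $426,900.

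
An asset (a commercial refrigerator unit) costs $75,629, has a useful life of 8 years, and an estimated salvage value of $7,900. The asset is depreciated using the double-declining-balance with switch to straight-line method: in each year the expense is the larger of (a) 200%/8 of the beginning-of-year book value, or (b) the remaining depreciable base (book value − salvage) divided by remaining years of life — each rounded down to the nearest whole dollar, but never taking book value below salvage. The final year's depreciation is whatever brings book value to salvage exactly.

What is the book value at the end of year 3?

$31,907

Depreciable base = $75,629 − $7,900 = $67,729.
Year 1: DB = ⌊$75,629 × 200%/8⌋ = $18,907; SL = ⌊$67,729/8⌋ = $8,466 → take DB $18,907. Book value $56,722.
Year 2: DB = ⌊$56,722 × 200%/8⌋ = $14,180; SL = ⌊$48,822/7⌋ = $6,974 → take DB $14,180. Book value $42,542.
Year 3: DB = ⌊$42,542 × 200%/8⌋ = $10,635; SL = ⌊$34,642/6⌋ = $5,773 → take DB $10,635. Book value $31,907.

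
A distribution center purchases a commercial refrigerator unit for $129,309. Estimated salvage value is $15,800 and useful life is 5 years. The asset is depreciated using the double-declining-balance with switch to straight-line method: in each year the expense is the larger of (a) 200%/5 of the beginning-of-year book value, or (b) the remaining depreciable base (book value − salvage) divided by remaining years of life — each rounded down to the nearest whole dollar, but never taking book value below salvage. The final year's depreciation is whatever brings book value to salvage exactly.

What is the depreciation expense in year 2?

$31,034

Depreciable base = $129,309 − $15,800 = $113,509.
Year 1: DB = ⌊$129,309 × 200%/5⌋ = $51,723; SL = ⌊$113,509/5⌋ = $22,701 → take DB $51,723. Book value $77,586.
Year 2: DB = ⌊$77,586 × 200%/5⌋ = $31,034; SL = ⌊$61,786/4⌋ = $15,446 → take DB $31,034. Book value $46,552.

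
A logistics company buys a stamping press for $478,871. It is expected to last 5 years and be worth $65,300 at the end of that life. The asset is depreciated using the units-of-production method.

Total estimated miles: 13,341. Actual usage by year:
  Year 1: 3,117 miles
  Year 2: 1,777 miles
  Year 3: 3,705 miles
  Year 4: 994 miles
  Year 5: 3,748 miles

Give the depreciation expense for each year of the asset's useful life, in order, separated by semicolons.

$96,627; $55,087; $114,855; $30,814; $116,188

Depreciable base = $478,871 − $65,300 = $413,571.
Rate = $413,571 / 13,341 miles = $31 per mile.
Year 1: 3,117 × $31 = $96,627. Book value $382,244.
Year 2: 1,777 × $31 = $55,087. Book value $327,157.
Year 3: 3,705 × $31 = $114,855. Book value $212,302.
Year 4: 994 × $31 = $30,814. Book value $181,488.
Year 5: 3,748 × $31 = $116,188. Book value $65,300.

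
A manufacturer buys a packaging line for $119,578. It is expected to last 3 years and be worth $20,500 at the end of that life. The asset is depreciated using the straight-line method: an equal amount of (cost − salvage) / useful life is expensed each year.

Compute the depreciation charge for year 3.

$33,026

Depreciable base = $119,578 − $20,500 = $99,078.
Annual expense = $99,078 / 3 = $33,026.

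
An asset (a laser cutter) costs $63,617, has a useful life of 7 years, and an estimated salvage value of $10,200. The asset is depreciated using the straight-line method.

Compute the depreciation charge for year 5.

$7,631

Depreciable base = $63,617 − $10,200 = $53,417.
Annual expense = $53,417 / 7 = $7,631.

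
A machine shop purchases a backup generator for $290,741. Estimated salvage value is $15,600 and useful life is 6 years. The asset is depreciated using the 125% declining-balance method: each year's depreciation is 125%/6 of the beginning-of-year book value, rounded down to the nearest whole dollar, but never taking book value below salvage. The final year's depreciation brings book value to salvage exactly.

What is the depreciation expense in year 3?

$37,962

Depreciable base = $290,741 − $15,600 = $275,141.
Year 1: ⌊$290,741 × 125%/6⌋ = $60,571. Book value $230,170.
Year 2: ⌊$230,170 × 125%/6⌋ = $47,952. Book value $182,218.
Year 3: ⌊$182,218 × 125%/6⌋ = $37,962. Book value $144,256.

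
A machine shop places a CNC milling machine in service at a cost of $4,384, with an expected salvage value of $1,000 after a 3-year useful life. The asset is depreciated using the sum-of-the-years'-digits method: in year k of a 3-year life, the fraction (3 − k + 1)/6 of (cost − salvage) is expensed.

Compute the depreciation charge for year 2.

Depreciable base = $4,384 − $1,000 = $3,384.
Sum of the years' digits = 3+2+1 = 6.
Year 1: $3,384 × 3/6 = $1,692. Book value $2,692.
Year 2: $3,384 × 2/6 = $1,128. Book value $1,564.

$1,128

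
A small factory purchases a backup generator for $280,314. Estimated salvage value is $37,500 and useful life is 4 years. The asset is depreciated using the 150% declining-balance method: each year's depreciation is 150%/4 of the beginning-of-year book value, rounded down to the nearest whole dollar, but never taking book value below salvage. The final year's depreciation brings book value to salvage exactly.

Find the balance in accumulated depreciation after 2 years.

Depreciable base = $280,314 − $37,500 = $242,814.
Year 1: ⌊$280,314 × 150%/4⌋ = $105,117. Book value $175,197.
Year 2: ⌊$175,197 × 150%/4⌋ = $65,698. Book value $109,499.
Accumulated through year 2 = $280,314 − $109,499 = $170,815.

$170,815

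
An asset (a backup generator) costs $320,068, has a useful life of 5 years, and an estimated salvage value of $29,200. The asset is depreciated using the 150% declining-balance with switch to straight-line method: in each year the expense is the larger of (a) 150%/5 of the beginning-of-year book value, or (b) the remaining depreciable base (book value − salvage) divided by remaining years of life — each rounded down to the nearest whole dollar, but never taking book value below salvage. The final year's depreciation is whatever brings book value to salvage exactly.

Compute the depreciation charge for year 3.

$47,050

Depreciable base = $320,068 − $29,200 = $290,868.
Year 1: DB = ⌊$320,068 × 150%/5⌋ = $96,020; SL = ⌊$290,868/5⌋ = $58,173 → take DB $96,020. Book value $224,048.
Year 2: DB = ⌊$224,048 × 150%/5⌋ = $67,214; SL = ⌊$194,848/4⌋ = $48,712 → take DB $67,214. Book value $156,834.
Year 3: DB = ⌊$156,834 × 150%/5⌋ = $47,050; SL = ⌊$127,634/3⌋ = $42,544 → take DB $47,050. Book value $109,784.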